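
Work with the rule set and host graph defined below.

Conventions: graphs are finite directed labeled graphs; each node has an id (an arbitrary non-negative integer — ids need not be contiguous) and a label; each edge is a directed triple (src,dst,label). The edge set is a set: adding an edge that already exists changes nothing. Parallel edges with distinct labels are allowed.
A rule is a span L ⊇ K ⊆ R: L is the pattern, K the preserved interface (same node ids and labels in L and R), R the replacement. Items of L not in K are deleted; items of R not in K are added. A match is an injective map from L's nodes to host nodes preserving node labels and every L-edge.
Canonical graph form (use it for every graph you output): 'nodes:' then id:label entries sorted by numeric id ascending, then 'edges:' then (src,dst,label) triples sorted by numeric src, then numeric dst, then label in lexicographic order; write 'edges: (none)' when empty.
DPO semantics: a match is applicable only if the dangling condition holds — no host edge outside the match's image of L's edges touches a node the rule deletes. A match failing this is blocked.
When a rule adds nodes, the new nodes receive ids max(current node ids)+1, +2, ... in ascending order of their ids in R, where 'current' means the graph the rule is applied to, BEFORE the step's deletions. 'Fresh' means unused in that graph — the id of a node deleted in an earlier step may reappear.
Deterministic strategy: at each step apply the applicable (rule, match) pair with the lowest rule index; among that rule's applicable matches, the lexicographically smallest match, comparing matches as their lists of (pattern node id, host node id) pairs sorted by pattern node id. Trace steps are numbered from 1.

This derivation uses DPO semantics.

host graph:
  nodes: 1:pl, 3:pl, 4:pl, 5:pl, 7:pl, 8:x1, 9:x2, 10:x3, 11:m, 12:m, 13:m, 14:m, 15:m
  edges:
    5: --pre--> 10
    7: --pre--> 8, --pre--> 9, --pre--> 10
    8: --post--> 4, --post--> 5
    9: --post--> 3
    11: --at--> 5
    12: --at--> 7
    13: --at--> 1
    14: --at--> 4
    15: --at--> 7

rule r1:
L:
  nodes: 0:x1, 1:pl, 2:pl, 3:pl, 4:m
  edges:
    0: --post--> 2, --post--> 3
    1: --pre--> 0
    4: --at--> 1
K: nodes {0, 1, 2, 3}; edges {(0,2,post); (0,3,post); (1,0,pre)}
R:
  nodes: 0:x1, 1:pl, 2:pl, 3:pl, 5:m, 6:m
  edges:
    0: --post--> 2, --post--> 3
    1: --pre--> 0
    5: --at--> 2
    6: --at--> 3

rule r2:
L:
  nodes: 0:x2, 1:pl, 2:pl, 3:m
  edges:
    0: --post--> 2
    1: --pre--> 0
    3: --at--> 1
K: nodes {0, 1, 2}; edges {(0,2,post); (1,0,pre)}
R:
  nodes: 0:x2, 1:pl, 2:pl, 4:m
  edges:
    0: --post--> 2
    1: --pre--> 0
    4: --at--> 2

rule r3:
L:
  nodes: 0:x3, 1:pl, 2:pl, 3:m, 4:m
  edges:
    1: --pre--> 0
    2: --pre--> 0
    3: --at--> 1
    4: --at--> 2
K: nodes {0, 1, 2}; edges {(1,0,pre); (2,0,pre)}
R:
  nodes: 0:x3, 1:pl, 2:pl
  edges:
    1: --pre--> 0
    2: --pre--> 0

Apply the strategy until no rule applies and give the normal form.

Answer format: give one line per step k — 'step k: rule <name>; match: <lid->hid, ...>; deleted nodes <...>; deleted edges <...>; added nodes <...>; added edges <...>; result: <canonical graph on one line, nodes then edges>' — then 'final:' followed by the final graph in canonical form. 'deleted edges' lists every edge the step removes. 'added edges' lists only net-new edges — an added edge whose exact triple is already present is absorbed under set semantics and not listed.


step 1: rule r1; match: 0->8, 1->7, 2->4, 3->5, 4->12; deleted nodes 12; deleted edges (12,7,at); added nodes 16, 17; added edges (16,4,at); (17,5,at); result: nodes: 1:pl, 3:pl, 4:pl, 5:pl, 7:pl, 8:x1, 9:x2, 10:x3, 11:m, 13:m, 14:m, 15:m, 16:m, 17:m edges: (5,10,pre); (7,8,pre); (7,9,pre); (7,10,pre); (8,4,post); (8,5,post); (9,3,post); (11,5,at); (13,1,at); (14,4,at); (15,7,at); (16,4,at); (17,5,at)
step 2: rule r1; match: 0->8, 1->7, 2->4, 3->5, 4->15; deleted nodes 15; deleted edges (15,7,at); added nodes 18, 19; added edges (18,4,at); (19,5,at); result: nodes: 1:pl, 3:pl, 4:pl, 5:pl, 7:pl, 8:x1, 9:x2, 10:x3, 11:m, 13:m, 14:m, 16:m, 17:m, 18:m, 19:m edges: (5,10,pre); (7,8,pre); (7,9,pre); (7,10,pre); (8,4,post); (8,5,post); (9,3,post); (11,5,at); (13,1,at); (14,4,at); (16,4,at); (17,5,at); (18,4,at); (19,5,at)
final:
nodes: 1:pl, 3:pl, 4:pl, 5:pl, 7:pl, 8:x1, 9:x2, 10:x3, 11:m, 13:m, 14:m, 16:m, 17:m, 18:m, 19:m
edges: (5,10,pre); (7,8,pre); (7,9,pre); (7,10,pre); (8,4,post); (8,5,post); (9,3,post); (11,5,at); (13,1,at); (14,4,at); (16,4,at); (17,5,at); (18,4,at); (19,5,at)


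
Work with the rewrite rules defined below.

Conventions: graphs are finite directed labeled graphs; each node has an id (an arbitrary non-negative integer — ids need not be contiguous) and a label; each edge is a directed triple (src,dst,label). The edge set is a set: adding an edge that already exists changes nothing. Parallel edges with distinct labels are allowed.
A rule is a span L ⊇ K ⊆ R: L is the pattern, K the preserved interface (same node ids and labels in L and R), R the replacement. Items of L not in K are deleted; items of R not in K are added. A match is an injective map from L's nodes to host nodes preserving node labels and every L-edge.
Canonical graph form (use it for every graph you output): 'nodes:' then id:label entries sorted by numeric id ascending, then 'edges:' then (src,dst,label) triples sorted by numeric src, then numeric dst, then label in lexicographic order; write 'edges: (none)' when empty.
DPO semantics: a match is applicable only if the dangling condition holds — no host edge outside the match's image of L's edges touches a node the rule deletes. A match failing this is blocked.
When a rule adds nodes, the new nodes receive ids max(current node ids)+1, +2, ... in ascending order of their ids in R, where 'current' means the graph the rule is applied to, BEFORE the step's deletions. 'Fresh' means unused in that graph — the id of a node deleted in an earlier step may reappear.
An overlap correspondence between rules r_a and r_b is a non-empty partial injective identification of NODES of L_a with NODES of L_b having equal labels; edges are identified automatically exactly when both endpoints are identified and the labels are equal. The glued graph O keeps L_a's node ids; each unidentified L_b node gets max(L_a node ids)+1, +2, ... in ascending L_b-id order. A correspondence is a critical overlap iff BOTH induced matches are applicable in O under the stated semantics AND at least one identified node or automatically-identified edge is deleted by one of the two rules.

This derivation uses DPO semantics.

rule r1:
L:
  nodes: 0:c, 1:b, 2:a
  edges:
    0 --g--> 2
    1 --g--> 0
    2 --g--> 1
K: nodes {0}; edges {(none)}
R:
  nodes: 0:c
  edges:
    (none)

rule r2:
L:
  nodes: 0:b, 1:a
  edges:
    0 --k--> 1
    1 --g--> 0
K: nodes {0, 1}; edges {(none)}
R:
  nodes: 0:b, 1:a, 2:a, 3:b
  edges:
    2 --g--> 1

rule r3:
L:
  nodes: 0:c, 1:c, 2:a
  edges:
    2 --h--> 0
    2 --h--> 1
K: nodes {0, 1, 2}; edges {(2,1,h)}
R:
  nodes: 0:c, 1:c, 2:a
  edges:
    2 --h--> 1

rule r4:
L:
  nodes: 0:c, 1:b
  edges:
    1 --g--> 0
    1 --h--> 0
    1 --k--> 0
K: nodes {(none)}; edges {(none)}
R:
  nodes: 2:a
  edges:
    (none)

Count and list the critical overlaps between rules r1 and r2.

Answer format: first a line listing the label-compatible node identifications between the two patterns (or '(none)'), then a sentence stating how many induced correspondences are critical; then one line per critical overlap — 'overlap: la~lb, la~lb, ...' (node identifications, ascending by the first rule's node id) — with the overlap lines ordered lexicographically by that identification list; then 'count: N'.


label-compatible node identifications between L(r1) and L(r2): 1~0, 2~1
0 of the induced correspondences are critical overlaps of r1 and r2.
count: 0


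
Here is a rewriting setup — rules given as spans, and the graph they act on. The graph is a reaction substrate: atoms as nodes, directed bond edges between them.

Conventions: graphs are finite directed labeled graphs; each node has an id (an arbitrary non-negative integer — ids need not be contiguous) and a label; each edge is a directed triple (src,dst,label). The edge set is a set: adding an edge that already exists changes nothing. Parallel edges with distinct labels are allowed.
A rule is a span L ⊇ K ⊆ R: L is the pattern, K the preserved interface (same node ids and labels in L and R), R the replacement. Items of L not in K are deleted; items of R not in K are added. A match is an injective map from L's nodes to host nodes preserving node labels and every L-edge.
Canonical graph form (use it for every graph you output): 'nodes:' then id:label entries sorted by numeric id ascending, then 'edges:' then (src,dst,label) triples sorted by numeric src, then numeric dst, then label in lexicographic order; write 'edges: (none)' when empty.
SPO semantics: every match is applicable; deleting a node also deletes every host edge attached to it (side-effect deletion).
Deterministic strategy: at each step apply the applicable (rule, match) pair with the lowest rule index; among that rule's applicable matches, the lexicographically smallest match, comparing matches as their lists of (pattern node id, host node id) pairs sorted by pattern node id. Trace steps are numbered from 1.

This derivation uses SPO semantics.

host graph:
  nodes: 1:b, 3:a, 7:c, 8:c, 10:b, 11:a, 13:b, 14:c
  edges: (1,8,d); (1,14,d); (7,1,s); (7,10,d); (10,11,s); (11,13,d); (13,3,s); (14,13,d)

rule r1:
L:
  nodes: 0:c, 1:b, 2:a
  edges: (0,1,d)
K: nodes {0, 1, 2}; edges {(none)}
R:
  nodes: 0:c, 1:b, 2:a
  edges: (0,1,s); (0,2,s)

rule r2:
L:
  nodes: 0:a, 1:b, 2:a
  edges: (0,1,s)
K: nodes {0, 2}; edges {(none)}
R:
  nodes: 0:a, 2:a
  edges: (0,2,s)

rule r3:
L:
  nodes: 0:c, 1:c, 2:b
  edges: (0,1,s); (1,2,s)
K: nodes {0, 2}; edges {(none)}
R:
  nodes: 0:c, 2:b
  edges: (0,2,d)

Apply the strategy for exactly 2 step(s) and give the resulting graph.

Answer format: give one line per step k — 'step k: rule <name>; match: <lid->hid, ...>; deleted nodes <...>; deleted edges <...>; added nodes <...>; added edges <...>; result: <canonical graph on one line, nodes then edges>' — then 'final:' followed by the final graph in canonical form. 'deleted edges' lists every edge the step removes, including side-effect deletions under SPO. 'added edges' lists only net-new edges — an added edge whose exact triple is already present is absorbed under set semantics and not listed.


step 1: rule r1; match: 0->7, 1->10, 2->3; deleted nodes (none); deleted edges (7,10,d); added nodes (none); added edges (7,3,s); (7,10,s); result: nodes: 1:b, 3:a, 7:c, 8:c, 10:b, 11:a, 13:b, 14:c edges: (1,8,d); (1,14,d); (7,1,s); (7,3,s); (7,10,s); (10,11,s); (11,13,d); (13,3,s); (14,13,d)
step 2: rule r1; match: 0->14, 1->13, 2->3; deleted nodes (none); deleted edges (14,13,d); added nodes (none); added edges (14,3,s); (14,13,s); result: nodes: 1:b, 3:a, 7:c, 8:c, 10:b, 11:a, 13:b, 14:c edges: (1,8,d); (1,14,d); (7,1,s); (7,3,s); (7,10,s); (10,11,s); (11,13,d); (13,3,s); (14,3,s); (14,13,s)
final:
nodes: 1:b, 3:a, 7:c, 8:c, 10:b, 11:a, 13:b, 14:c
edges: (1,8,d); (1,14,d); (7,1,s); (7,3,s); (7,10,s); (10,11,s); (11,13,d); (13,3,s); (14,3,s); (14,13,s)


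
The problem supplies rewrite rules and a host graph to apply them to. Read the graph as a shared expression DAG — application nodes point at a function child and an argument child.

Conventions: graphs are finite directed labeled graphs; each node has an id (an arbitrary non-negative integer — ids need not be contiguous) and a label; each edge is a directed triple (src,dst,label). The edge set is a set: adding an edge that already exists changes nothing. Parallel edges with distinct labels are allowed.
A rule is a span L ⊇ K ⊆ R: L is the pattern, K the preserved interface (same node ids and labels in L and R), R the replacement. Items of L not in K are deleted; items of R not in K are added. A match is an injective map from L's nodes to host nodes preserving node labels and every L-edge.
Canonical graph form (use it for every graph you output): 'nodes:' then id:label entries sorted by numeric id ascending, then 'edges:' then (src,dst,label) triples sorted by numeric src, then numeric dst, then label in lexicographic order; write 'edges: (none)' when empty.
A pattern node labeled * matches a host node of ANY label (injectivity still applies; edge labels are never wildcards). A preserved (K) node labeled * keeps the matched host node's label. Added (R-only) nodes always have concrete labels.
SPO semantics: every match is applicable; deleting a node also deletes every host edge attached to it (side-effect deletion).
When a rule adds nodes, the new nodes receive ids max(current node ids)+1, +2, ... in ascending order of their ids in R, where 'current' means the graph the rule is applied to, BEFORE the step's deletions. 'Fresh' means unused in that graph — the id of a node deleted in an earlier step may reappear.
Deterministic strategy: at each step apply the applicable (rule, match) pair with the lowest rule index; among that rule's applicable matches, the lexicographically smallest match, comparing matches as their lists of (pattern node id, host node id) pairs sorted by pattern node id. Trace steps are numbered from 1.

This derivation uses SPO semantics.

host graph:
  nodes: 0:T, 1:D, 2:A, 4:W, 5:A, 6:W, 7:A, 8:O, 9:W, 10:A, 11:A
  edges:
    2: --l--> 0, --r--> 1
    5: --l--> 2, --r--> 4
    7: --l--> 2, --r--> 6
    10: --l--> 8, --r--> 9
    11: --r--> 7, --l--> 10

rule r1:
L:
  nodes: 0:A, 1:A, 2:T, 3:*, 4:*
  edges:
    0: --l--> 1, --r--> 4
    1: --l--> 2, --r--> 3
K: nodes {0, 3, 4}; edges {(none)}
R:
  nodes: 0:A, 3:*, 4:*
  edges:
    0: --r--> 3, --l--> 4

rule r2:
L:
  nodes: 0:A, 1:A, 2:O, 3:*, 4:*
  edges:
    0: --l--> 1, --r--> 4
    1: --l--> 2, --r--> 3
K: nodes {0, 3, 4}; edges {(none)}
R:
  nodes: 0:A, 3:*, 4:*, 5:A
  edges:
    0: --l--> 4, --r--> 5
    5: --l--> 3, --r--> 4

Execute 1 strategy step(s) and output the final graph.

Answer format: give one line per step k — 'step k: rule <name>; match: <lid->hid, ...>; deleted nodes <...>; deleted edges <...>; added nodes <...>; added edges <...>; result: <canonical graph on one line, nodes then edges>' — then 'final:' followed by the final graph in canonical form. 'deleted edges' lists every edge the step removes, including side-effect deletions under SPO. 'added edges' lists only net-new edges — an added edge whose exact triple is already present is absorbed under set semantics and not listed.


step 1: rule r1; match: 0->5, 1->2, 2->0, 3->1, 4->4; deleted nodes 0, 2; deleted edges (2,0,l); (2,1,r); (5,2,l); (5,4,r); (7,2,l); added nodes (none); added edges (5,1,r); (5,4,l); result: nodes: 1:D, 4:W, 5:A, 6:W, 7:A, 8:O, 9:W, 10:A, 11:A edges: (5,1,r); (5,4,l); (7,6,r); (10,8,l); (10,9,r); (11,7,r); (11,10,l)
final:
nodes: 1:D, 4:W, 5:A, 6:W, 7:A, 8:O, 9:W, 10:A, 11:A
edges: (5,1,r); (5,4,l); (7,6,r); (10,8,l); (10,9,r); (11,7,r); (11,10,l)


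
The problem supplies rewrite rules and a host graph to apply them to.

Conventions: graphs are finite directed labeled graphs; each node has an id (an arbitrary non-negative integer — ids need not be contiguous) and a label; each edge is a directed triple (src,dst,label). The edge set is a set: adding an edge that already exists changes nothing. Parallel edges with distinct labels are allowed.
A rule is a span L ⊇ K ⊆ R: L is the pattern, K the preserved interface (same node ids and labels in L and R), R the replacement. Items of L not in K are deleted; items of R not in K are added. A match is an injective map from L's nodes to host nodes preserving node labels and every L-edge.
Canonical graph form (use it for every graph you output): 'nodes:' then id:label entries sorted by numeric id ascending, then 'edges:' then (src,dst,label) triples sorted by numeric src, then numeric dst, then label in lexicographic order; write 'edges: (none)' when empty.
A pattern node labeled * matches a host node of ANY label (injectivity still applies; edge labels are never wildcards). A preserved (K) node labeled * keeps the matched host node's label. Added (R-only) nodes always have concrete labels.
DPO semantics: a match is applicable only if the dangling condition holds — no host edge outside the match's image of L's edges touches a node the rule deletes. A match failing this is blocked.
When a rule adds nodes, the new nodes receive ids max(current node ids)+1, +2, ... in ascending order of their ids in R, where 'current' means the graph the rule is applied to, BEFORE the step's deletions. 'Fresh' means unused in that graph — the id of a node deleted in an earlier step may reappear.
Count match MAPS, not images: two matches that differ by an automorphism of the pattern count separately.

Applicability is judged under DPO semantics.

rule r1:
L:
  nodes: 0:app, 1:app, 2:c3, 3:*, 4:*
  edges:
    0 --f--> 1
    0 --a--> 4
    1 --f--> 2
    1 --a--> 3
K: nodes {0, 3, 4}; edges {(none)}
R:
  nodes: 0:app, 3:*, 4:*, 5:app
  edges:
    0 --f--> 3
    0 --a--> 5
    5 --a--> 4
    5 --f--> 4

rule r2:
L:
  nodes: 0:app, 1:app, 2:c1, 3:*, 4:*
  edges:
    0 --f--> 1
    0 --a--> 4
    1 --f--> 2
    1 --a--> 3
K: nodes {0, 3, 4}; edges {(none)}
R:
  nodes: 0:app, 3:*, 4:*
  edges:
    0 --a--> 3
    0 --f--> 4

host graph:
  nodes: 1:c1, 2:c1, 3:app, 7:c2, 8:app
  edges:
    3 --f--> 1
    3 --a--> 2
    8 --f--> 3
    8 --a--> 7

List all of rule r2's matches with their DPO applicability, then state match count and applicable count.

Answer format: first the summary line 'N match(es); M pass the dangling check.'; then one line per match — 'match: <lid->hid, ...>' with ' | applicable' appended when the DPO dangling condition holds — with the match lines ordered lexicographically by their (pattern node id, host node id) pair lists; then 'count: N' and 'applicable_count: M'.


1 match(es); 1 pass the dangling check.
match: 0->8, 1->3, 2->1, 3->2, 4->7 | applicable
count: 1
applicable_count: 1


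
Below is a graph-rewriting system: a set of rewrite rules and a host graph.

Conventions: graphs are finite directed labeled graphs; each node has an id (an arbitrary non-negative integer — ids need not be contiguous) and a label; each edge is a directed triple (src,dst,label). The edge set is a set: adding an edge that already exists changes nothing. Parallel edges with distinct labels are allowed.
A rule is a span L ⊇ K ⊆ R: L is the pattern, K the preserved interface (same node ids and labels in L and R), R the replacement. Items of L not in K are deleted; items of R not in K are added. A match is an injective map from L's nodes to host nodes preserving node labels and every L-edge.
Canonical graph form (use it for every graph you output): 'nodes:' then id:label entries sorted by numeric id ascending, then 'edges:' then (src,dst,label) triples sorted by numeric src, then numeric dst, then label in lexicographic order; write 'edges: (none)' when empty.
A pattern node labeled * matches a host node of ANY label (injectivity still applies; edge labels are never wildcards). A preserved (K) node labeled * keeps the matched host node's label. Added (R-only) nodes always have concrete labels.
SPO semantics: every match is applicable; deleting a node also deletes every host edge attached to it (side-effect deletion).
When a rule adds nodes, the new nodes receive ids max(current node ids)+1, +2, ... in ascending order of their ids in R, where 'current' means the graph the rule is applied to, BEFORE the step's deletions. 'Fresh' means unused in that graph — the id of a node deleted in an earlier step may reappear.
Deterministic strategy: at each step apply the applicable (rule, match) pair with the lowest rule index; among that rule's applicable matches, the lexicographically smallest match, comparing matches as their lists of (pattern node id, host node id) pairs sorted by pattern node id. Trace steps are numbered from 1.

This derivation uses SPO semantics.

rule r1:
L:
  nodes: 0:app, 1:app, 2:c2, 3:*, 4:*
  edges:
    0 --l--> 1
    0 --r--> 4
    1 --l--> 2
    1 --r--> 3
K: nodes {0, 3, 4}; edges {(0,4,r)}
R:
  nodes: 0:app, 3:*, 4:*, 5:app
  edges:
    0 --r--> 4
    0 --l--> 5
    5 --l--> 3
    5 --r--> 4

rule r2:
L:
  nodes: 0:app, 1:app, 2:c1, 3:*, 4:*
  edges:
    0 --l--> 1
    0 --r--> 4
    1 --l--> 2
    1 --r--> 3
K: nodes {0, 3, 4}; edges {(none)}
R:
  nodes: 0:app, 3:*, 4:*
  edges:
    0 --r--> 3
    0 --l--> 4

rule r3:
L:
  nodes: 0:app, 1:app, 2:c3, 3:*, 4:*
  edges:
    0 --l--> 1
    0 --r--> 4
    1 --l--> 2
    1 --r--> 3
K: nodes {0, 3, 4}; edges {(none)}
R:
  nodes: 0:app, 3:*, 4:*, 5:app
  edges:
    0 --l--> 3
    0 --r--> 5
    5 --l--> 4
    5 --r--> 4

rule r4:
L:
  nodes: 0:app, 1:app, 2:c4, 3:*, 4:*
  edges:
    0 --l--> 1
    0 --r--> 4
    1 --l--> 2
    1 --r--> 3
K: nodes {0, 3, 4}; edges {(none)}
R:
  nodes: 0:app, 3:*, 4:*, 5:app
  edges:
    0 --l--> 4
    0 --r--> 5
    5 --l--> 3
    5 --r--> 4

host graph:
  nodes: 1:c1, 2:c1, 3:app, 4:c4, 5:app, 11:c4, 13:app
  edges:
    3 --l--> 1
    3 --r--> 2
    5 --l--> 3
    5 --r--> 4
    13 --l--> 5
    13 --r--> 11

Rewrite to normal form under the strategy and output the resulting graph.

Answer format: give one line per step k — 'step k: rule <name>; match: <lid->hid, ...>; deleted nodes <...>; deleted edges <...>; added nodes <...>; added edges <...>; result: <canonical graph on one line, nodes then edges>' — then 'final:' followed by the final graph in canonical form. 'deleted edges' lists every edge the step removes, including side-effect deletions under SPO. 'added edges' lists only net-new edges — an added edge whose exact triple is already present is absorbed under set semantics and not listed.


step 1: rule r2; match: 0->5, 1->3, 2->1, 3->2, 4->4; deleted nodes 1, 3; deleted edges (3,1,l); (3,2,r); (5,3,l); (5,4,r); added nodes (none); added edges (5,2,r); (5,4,l); result: nodes: 2:c1, 4:c4, 5:app, 11:c4, 13:app edges: (5,2,r); (5,4,l); (13,5,l); (13,11,r)
step 2: rule r4; match: 0->13, 1->5, 2->4, 3->2, 4->11; deleted nodes 4, 5; deleted edges (5,2,r); (5,4,l); (13,5,l); (13,11,r); added nodes 14; added edges (13,11,l); (13,14,r); (14,2,l); (14,11,r); result: nodes: 2:c1, 11:c4, 13:app, 14:app edges: (13,11,l); (13,14,r); (14,2,l); (14,11,r)
final:
nodes: 2:c1, 11:c4, 13:app, 14:app
edges: (13,11,l); (13,14,r); (14,2,l); (14,11,r)


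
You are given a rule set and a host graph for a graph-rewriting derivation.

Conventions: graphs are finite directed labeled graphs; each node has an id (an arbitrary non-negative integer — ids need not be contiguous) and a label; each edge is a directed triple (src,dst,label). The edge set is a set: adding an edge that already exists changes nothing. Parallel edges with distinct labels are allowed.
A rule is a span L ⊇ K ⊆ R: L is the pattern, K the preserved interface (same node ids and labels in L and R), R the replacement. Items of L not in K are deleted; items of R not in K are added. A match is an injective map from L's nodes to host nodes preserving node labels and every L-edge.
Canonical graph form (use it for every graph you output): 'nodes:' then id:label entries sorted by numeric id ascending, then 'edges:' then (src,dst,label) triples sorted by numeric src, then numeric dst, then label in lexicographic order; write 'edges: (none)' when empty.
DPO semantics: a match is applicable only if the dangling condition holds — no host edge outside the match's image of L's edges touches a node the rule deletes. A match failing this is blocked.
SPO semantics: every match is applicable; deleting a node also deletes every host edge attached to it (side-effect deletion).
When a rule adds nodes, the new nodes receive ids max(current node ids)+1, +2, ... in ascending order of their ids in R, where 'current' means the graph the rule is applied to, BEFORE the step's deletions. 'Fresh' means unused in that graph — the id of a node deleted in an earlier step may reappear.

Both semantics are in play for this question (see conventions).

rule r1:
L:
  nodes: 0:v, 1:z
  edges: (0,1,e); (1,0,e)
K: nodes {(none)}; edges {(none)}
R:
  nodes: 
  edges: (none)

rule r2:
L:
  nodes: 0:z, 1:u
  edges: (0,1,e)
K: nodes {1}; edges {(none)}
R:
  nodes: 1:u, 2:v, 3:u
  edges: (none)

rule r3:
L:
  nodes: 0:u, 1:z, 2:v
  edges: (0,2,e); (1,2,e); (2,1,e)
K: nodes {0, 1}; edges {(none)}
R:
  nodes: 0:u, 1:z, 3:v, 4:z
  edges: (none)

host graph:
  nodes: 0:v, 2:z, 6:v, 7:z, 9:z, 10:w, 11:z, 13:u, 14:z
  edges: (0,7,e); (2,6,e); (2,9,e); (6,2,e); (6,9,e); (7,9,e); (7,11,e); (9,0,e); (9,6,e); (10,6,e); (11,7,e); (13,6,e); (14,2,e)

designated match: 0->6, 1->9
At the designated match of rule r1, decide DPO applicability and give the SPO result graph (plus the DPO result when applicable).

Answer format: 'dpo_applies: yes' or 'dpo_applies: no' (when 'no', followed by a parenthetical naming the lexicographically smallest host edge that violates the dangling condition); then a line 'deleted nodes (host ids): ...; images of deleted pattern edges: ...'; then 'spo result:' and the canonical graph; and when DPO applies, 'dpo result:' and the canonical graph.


dpo_applies: no
(the rule deletes node 6, which keeps host edge (2,6,e) outside the match image — the dangling condition fails, DPO blocks; SPO proceeds and side-deletes such edges)
deleted nodes (host ids): 6, 9; images of deleted pattern edges: (6,9,e); (9,6,e)
spo result:
nodes: 0:v, 2:z, 7:z, 10:w, 11:z, 13:u, 14:z
edges: (0,7,e); (7,11,e); (11,7,e); (14,2,e)


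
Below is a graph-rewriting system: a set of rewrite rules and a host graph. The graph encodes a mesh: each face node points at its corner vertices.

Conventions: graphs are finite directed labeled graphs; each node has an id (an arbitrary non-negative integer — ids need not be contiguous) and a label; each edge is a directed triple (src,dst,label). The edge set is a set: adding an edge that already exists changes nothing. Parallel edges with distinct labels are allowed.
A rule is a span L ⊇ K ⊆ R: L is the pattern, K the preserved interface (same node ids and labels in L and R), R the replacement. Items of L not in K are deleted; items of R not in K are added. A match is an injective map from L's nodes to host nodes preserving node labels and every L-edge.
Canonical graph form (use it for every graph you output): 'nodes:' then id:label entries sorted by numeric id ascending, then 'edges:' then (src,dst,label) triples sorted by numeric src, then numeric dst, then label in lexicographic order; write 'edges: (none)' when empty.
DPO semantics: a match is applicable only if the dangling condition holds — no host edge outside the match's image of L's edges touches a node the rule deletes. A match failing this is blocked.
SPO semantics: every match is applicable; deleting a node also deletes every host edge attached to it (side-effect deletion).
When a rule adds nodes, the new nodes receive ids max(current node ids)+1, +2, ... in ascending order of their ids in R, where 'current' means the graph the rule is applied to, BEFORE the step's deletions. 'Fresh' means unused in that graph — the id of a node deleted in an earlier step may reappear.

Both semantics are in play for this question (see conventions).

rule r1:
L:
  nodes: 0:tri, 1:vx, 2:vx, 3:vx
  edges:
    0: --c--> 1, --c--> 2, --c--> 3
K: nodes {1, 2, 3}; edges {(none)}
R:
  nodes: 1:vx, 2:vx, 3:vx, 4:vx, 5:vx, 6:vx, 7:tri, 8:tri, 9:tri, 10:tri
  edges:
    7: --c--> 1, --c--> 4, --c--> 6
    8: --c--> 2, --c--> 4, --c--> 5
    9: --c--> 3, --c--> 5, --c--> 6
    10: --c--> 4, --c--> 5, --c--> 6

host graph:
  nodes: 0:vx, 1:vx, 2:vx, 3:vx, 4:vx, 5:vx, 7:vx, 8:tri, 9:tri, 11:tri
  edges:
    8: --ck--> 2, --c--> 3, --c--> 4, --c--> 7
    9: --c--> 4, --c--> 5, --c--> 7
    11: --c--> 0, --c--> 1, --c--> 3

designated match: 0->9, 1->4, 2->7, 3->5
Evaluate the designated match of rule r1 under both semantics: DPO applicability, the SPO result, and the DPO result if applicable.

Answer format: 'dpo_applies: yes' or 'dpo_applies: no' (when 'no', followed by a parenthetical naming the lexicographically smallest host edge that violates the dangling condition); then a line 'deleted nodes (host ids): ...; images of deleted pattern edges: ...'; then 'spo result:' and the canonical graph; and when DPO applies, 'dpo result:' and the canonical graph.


dpo_applies: yes
deleted nodes (host ids): 9; images of deleted pattern edges: (9,4,c); (9,5,c); (9,7,c)
spo result:
nodes: 0:vx, 1:vx, 2:vx, 3:vx, 4:vx, 5:vx, 7:vx, 8:tri, 11:tri, 12:vx, 13:vx, 14:vx, 15:tri, 16:tri, 17:tri, 18:tri
edges: (8,2,ck); (8,3,c); (8,4,c); (8,7,c); (11,0,c); (11,1,c); (11,3,c); (15,4,c); (15,12,c); (15,14,c); (16,7,c); (16,12,c); (16,13,c); (17,5,c); (17,13,c); (17,14,c); (18,12,c); (18,13,c); (18,14,c)
dpo result:
nodes: 0:vx, 1:vx, 2:vx, 3:vx, 4:vx, 5:vx, 7:vx, 8:tri, 11:tri, 12:vx, 13:vx, 14:vx, 15:tri, 16:tri, 17:tri, 18:tri
edges: (8,2,ck); (8,3,c); (8,4,c); (8,7,c); (11,0,c); (11,1,c); (11,3,c); (15,4,c); (15,12,c); (15,14,c); (16,7,c); (16,12,c); (16,13,c); (17,5,c); (17,13,c); (17,14,c); (18,12,c); (18,13,c); (18,14,c)


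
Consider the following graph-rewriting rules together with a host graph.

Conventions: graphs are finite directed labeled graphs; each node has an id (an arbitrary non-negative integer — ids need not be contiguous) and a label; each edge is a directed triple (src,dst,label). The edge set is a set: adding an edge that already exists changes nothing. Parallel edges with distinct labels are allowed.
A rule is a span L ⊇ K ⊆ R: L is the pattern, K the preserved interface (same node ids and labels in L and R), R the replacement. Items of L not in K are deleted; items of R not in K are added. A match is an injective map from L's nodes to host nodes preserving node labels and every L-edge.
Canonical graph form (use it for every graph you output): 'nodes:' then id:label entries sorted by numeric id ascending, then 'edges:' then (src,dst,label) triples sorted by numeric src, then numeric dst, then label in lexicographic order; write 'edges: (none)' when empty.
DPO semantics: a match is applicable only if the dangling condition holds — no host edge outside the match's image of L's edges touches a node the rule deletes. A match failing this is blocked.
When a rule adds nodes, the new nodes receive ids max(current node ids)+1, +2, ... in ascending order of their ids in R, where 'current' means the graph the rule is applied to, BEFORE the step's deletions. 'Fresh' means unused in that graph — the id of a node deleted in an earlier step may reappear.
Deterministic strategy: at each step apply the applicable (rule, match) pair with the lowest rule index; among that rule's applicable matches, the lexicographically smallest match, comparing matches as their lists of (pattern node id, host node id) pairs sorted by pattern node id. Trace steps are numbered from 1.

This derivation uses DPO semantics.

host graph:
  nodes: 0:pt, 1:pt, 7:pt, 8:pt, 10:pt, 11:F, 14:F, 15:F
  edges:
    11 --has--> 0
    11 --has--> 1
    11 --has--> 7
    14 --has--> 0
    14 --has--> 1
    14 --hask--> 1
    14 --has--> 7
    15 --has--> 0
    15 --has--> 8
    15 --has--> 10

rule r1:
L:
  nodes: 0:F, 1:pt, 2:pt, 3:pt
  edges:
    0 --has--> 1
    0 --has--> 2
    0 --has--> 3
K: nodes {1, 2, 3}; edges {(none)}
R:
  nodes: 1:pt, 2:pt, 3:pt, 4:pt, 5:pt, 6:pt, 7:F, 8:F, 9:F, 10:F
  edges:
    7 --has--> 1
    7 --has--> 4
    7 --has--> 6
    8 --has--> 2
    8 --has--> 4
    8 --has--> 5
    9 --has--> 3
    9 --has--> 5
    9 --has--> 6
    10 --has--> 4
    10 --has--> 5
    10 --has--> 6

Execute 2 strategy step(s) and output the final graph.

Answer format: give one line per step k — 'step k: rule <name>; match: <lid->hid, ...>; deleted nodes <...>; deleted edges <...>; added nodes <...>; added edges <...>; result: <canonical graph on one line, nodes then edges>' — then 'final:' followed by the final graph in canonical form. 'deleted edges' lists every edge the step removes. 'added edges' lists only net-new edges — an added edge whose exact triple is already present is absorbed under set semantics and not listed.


step 1: rule r1; match: 0->11, 1->0, 2->1, 3->7; deleted nodes 11; deleted edges (11,0,has); (11,1,has); (11,7,has); added nodes 16, 17, 18, 19, 20, 21, 22; added edges (19,0,has); (19,16,has); (19,18,has); (20,1,has); (20,16,has); (20,17,has); (21,7,has); (21,17,has); (21,18,has); (22,16,has); (22,17,has); (22,18,has); result: nodes: 0:pt, 1:pt, 7:pt, 8:pt, 10:pt, 14:F, 15:F, 16:pt, 17:pt, 18:pt, 19:F, 20:F, 21:F, 22:F edges: (14,0,has); (14,1,has); (14,1,hask); (14,7,has); (15,0,has); (15,8,has); (15,10,has); (19,0,has); (19,16,has); (19,18,has); (20,1,has); (20,16,has); (20,17,has); (21,7,has); (21,17,has); (21,18,has); (22,16,has); (22,17,has); (22,18,has)
step 2: rule r1; match: 0->15, 1->0, 2->8, 3->10; deleted nodes 15; deleted edges (15,0,has); (15,8,has); (15,10,has); added nodes 23, 24, 25, 26, 27, 28, 29; added edges (26,0,has); (26,23,has); (26,25,has); (27,8,has); (27,23,has); (27,24,has); (28,10,has); (28,24,has); (28,25,has); (29,23,has); (29,24,has); (29,25,has); result: nodes: 0:pt, 1:pt, 7:pt, 8:pt, 10:pt, 14:F, 16:pt, 17:pt, 18:pt, 19:F, 20:F, 21:F, 22:F, 23:pt, 24:pt, 25:pt, 26:F, 27:F, 28:F, 29:F edges: (14,0,has); (14,1,has); (14,1,hask); (14,7,has); (19,0,has); (19,16,has); (19,18,has); (20,1,has); (20,16,has); (20,17,has); (21,7,has); (21,17,has); (21,18,has); (22,16,has); (22,17,has); (22,18,has); (26,0,has); (26,23,has); (26,25,has); (27,8,has); (27,23,has); (27,24,has); (28,10,has); (28,24,has); (28,25,has); (29,23,has); (29,24,has); (29,25,has)
final:
nodes: 0:pt, 1:pt, 7:pt, 8:pt, 10:pt, 14:F, 16:pt, 17:pt, 18:pt, 19:F, 20:F, 21:F, 22:F, 23:pt, 24:pt, 25:pt, 26:F, 27:F, 28:F, 29:F
edges: (14,0,has); (14,1,has); (14,1,hask); (14,7,has); (19,0,has); (19,16,has); (19,18,has); (20,1,has); (20,16,has); (20,17,has); (21,7,has); (21,17,has); (21,18,has); (22,16,has); (22,17,has); (22,18,has); (26,0,has); (26,23,has); (26,25,has); (27,8,has); (27,23,has); (27,24,has); (28,10,has); (28,24,has); (28,25,has); (29,23,has); (29,24,has); (29,25,has)


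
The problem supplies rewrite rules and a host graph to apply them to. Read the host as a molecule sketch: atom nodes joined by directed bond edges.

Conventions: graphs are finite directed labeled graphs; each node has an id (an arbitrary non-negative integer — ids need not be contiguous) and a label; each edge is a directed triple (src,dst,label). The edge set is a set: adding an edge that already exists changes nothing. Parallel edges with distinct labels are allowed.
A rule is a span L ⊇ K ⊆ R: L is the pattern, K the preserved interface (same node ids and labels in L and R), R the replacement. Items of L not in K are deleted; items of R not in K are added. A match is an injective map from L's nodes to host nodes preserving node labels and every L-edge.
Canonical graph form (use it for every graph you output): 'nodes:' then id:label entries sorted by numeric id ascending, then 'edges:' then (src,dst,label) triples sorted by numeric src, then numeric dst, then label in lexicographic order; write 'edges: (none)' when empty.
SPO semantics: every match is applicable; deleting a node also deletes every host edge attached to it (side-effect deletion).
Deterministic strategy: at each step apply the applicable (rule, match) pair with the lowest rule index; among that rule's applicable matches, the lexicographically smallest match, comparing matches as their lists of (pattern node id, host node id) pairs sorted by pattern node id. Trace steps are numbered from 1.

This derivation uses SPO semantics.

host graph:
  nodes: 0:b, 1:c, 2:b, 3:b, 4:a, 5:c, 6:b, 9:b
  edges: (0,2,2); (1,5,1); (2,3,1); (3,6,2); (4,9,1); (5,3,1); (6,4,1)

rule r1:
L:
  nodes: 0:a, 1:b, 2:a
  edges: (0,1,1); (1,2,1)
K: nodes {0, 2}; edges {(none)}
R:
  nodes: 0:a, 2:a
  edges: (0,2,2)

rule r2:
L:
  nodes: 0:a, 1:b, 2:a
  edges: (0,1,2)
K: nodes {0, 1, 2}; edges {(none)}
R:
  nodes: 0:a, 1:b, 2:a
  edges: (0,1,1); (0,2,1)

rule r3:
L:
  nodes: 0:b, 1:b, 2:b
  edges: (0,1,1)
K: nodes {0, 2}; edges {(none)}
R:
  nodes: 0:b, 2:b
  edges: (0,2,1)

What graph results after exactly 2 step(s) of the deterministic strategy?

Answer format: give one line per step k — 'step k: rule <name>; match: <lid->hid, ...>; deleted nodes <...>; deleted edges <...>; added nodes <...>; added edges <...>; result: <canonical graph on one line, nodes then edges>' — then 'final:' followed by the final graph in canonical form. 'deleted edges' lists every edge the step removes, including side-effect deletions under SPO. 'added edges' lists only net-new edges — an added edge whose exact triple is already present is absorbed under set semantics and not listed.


step 1: rule r3; match: 0->2, 1->3, 2->0; deleted nodes 3; deleted edges (2,3,1); (3,6,2); (5,3,1); added nodes (none); added edges (2,0,1); result: nodes: 0:b, 1:c, 2:b, 4:a, 5:c, 6:b, 9:b edges: (0,2,2); (1,5,1); (2,0,1); (4,9,1); (6,4,1)
step 2: rule r3; match: 0->2, 1->0, 2->6; deleted nodes 0; deleted edges (0,2,2); (2,0,1); added nodes (none); added edges (2,6,1); result: nodes: 1:c, 2:b, 4:a, 5:c, 6:b, 9:b edges: (1,5,1); (2,6,1); (4,9,1); (6,4,1)
final:
nodes: 1:c, 2:b, 4:a, 5:c, 6:b, 9:b
edges: (1,5,1); (2,6,1); (4,9,1); (6,4,1)


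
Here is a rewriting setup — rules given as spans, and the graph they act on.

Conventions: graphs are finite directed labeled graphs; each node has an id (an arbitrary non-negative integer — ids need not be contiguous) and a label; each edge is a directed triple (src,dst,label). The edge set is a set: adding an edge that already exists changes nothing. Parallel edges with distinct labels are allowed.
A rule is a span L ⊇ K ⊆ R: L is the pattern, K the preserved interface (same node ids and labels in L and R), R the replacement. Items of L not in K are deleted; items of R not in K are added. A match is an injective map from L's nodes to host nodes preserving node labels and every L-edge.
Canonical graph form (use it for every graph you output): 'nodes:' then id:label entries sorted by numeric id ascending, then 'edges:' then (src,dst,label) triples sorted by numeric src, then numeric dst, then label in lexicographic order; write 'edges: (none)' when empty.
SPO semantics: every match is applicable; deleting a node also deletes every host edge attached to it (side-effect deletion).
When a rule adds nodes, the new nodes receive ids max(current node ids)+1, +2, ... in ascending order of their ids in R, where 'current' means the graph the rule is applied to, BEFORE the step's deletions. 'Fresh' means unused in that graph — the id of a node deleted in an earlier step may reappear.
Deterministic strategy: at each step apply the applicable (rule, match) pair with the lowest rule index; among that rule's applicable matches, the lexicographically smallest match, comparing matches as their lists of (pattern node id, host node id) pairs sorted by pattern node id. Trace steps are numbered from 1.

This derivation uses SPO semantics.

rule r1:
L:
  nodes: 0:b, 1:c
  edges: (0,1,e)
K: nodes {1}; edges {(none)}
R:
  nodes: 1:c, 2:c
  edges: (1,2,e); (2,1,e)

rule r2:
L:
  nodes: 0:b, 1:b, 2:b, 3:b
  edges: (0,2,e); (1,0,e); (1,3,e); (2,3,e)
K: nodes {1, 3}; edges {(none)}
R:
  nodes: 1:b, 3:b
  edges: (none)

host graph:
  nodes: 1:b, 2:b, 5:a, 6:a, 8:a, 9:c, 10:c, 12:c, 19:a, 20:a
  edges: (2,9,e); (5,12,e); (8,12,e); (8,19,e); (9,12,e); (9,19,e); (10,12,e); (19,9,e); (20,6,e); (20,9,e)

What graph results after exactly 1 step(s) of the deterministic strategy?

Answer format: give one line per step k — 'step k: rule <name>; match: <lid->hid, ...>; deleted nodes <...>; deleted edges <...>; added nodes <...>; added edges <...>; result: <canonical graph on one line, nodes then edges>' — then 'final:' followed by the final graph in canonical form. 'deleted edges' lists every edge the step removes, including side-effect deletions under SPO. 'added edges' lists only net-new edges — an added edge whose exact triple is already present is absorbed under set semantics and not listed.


step 1: rule r1; match: 0->2, 1->9; deleted nodes 2; deleted edges (2,9,e); added nodes 21; added edges (9,21,e); (21,9,e); result: nodes: 1:b, 5:a, 6:a, 8:a, 9:c, 10:c, 12:c, 19:a, 20:a, 21:c edges: (5,12,e); (8,12,e); (8,19,e); (9,12,e); (9,19,e); (9,21,e); (10,12,e); (19,9,e); (20,6,e); (20,9,e); (21,9,e)
final:
nodes: 1:b, 5:a, 6:a, 8:a, 9:c, 10:c, 12:c, 19:a, 20:a, 21:c
edges: (5,12,e); (8,12,e); (8,19,e); (9,12,e); (9,19,e); (9,21,e); (10,12,e); (19,9,e); (20,6,e); (20,9,e); (21,9,e)
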